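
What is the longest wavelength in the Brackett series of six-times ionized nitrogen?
82.6544 nm

The longest wavelength corresponds to the smallest energy transition in the series.
The Brackett series has all transitions ending at n_f = 4.

For N⁶⁺ (Z = 7), the first line (α-line) is the jump from n = 5 to n = 4:
E_5 = -13.6057 × 7² / 5² = -26.667172 eV
E_4 = -13.6057 × 7² / 4² = -41.667456 eV
ΔE = E_5 - E_4 = 15.000284 eV

λ = hc/E = 1239.84 eV·nm / 15.000284 eV
λ = 82.6544 nm

This is the α-line of the Brackett series in N⁶⁺.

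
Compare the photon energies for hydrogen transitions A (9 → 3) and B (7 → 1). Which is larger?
7 → 1

Calculate the energy for each transition:

Transition 9 → 3:
ΔE₁ = |E_3 - E_9| = |-13.6057/3² - (-13.6057/9²)|
ΔE₁ = |-1.5117444444 - (-0.1679716049)| = 1.3437728 eV

Transition 7 → 1:
ΔE₂ = |E_1 - E_7| = |-13.6057/1² - (-13.6057/7²)|
ΔE₂ = |-13.6057000000 - (-0.2776673469)| = 13.3280327 eV

Since 13.3280327 eV > 1.3437728 eV, the transition 7 → 1 emits the more energetic photon.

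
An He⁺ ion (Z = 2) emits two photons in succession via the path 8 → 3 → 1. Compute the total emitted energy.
53.57244 eV

The energy levels of He⁺ are E_n = -13.6057 × 2² / n² eV.

First transition (8 → 3):
ΔE₁ = |E_3 - E_8|
ΔE₁ = |-6.04697777778 - (-0.85035625000)| = 5.19662153 eV

Second transition (3 → 1):
ΔE₂ = |E_1 - E_3|
ΔE₂ = |-54.42280000000 - (-6.04697777778)| = 48.37582222 eV

Total energy released:
E_total = ΔE₁ + ΔE₂ = 5.19662153 + 48.37582222 = 53.57244 eV

Note: This equals the direct transition 8 → 1: 53.57244 eV ✓
Energy is conserved regardless of the path taken.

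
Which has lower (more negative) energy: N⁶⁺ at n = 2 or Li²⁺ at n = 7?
N⁶⁺ at n = 2 (E = -166.670 eV)

Using E_n = -13.6057 Z² / n² eV:

N⁶⁺ (Z = 7) at n = 2:
E = -13.6057 × 7² / 2² = -13.6057 × 49 / 4 = -166.669825 eV

Li²⁺ (Z = 3) at n = 7:
E = -13.6057 × 3² / 7² = -13.6057 × 9 / 49 = -2.499006 eV

Since -166.669825 eV < -2.499006 eV,
N⁶⁺ at n = 2 is more tightly bound (requires more energy to ionize).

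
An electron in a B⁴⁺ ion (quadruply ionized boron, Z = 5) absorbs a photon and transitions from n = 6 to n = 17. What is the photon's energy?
8.271439 eV

The energy levels of a hydrogen-like atom are E_n = -13.6057 Z² eV / n².

Energy at n = 6: E_6 = -13.6057 × 5² / 6² = -9.448402778 eV
Energy at n = 17: E_17 = -13.6057 × 5² / 17² = -1.176963668 eV

The excitation energy is the difference:
ΔE = E_17 - E_6
ΔE = -1.176963668 - (-9.448402778)
ΔE = 8.271439 eV

Since this is positive, energy must be absorbed (photon absorption).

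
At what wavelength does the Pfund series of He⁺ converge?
569.5407 nm

The series limit corresponds to the transition from n = ∞ to n = 5.
This is the highest energy (shortest wavelength) transition in the Pfund series.

E_∞ = 0 eV
E_5 = -13.6057 × 2² / 5² = -2.17691200 eV

Energy at series limit:
ΔE = E_∞ - E_5 = 0 - (-2.17691200) = 2.17691200 eV
λ = hc/E = 1239.84 eV·nm / 2.17691200 eV = 569.5407 nm

This energy equals the ionization energy from the n = 5 state of He⁺.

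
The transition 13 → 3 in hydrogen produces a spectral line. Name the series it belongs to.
Paschen series

The spectral series in hydrogen are named based on the final (lower) energy level:
- Lyman series: n_final = 1 (ultraviolet)
- Balmer series: n_final = 2 (visible/near-UV)
- Paschen series: n_final = 3 (infrared)
- Brackett series: n_final = 4 (infrared)
- Pfund series: n_final = 5 (far infrared)

Since this transition ends at n = 3, it belongs to the Paschen series.

For reference, this 13 → 3 line has photon energy
ΔE = 13.6057 eV × (1/3² - 1/13²) = 1.43123734 eV,
corresponding to wavelength λ = hc/ΔE = 1239.84 eV·nm / 1.43123734 eV = 866.2714 nm in the infrared region.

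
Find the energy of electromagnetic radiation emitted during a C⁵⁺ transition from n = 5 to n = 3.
34.8306 eV

The energy levels are E_n = -13.6057 Z² eV / n².

Energy at n = 5: E_5 = -13.6057 × 6² / 5² = -19.5922080 eV
Energy at n = 3: E_3 = -13.6057 × 6² / 3² = -54.4228000 eV

For emission (electron falling to lower state), the photon energy is:
E_photon = E_5 - E_3 = |-19.5922080 - (-54.4228000)|
E_photon = 34.8306 eV

This energy is carried away by the emitted photon.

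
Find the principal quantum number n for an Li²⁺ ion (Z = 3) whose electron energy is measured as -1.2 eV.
n = 10

The exact energy levels follow E_n = -13.6057 Z² / n² eV with Z = 3.

The measured value (-1.2 eV) is reported to only 2 significant figures, so we must test candidate n values and see which one matches to that precision.

Candidate energies:
  n = 8:  E = -13.6057 × 3² / 8² = -1.913302 eV
  n = 9:  E = -13.6057 × 3² / 9² = -1.511744 eV
  n = 10:  E = -13.6057 × 3² / 10² = -1.224513 eV  ← matches
  n = 11:  E = -13.6057 × 3² / 11² = -1.011994 eV
  n = 12:  E = -13.6057 × 3² / 12² = -0.850356 eV

Checking against the measurement of -1.2 eV (2 sig figs), only n = 10 agrees:
E_10 = -1.224513 eV, which rounds to -1.2 eV ✓

Therefore n = 10.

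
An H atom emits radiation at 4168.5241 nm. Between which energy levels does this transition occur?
n = 13 → n = 6

First, find the photon energy from the wavelength (hc = 1239.84 eV·nm):
E = hc/λ = 1239.84 eV·nm / 4168.5241 nm = 0.29742901 eV

The energy levels of hydrogen satisfy E_n = -13.6057 / n² eV, so an emission n_i → n_f releases
ΔE = 13.6057 × (1/n_f² − 1/n_i²) eV.

Setting ΔE equal to the photon energy:
1/n_f² − 1/n_i² = 0.29742901 / 13.6057 = 0.021860618

Since 1/n_i² must be positive, we need 1/n_f² > 0.021860618, i.e. n_f ≤ 6. For each allowed n_f, solve n_i = (1/n_f² − 0.021860618)^(−1/2) and check whether it is a whole number:
  n_f = 1: 1/n_i² = 1.000000000 − 0.021860618 = 0.978139382 → n_i = 1.011  (not an integer) ✗
  n_f = 2: 1/n_i² = 0.250000000 − 0.021860618 = 0.228139382 → n_i = 2.094  (not an integer) ✗
  n_f = 3: 1/n_i² = 0.111111111 − 0.021860618 = 0.089250493 → n_i = 3.347  (not an integer) ✗
  n_f = 4: 1/n_i² = 0.062500000 − 0.021860618 = 0.040639382 → n_i = 4.961  (not an integer) ✗
  n_f = 5: 1/n_i² = 0.040000000 − 0.021860618 = 0.018139382 → n_i = 7.425  (not an integer) ✗
  n_f = 6: 1/n_i² = 0.027777778 − 0.021860618 = 0.005917160 → n_i = 13.000  → integer, n_i = 13 ✓

Only n_f = 6 gives an integer upper level, n_i = 13.

The transition is from n = 13 to n = 6 (emission).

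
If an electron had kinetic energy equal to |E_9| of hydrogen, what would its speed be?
2.431e+05 m/s (or 0.081082% of c)

The binding energy at n = 9 for hydrogen is:
E_9 = -13.6057/9² = -0.16797160 eV
|E_9| = 0.16797160 eV

Convert to Joules:
KE = 0.16797160 eV × (1.602177 × 10⁻¹⁹ J/eV) = 2.69120e-20 J

Using KE = ½mv²:
v = √(2·KE/m_e)
v = √(2 × 2.69120e-20 J / 9.10938 × 10⁻³¹ kg)
v = 2.431e+05 m/s

This is approximately 0.081082% the speed of light.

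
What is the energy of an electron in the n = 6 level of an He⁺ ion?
-1.51174 eV

For hydrogen-like ions, the energy levels scale with Z²:
E_n = -13.6057 Z² / n² eV

For He⁺ (Z = 2) at n = 6:
E_6 = -13.6057 × 2² / 6²
E_6 = -13.6057 × 4 / 36
E_6 = -54.4228 / 36
E_6 = -1.51174 eV

The energy is 4 times more negative than hydrogen at the same n due to the stronger nuclear charge.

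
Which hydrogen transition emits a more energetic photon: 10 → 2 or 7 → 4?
10 → 2

Calculate the energy for each transition:

Transition 10 → 2:
ΔE₁ = |E_2 - E_10| = |-13.6057/2² - (-13.6057/10²)|
ΔE₁ = |-3.4014250000 - (-0.1360570000)| = 3.2653680 eV

Transition 7 → 4:
ΔE₂ = |E_4 - E_7| = |-13.6057/4² - (-13.6057/7²)|
ΔE₂ = |-0.8503562500 - (-0.2776673469)| = 0.5726889 eV

Since 3.2653680 eV > 0.5726889 eV, the transition 10 → 2 emits the more energetic photon.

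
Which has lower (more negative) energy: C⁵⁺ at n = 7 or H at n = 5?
C⁵⁺ at n = 7 (E = -9.99602 eV)

Using E_n = -13.6057 Z² / n² eV:

C⁵⁺ (Z = 6) at n = 7:
E = -13.6057 × 6² / 7² = -13.6057 × 36 / 49 = -9.99602449 eV

H (Z = 1) at n = 5:
E = -13.6057 × 1² / 5² = -13.6057 × 1 / 25 = -0.54422800 eV

Since -9.99602449 eV < -0.54422800 eV,
C⁵⁺ at n = 7 is more tightly bound (requires more energy to ionize).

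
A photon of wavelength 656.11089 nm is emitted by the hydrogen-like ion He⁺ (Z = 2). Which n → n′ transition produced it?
n = 6 → n = 4

First, find the photon energy from the wavelength (hc = 1239.84 eV·nm):
E = hc/λ = 1239.84 eV·nm / 656.11089 nm = 1.8896806 eV

The energy levels of He⁺ satisfy E_n = -13.6057 × 2² / n² eV, so an emission n_i → n_f releases
ΔE = 13.6057 × 2² × (1/n_f² − 1/n_i²) eV.

Setting ΔE equal to the photon energy:
1/n_f² − 1/n_i² = 1.8896806 / (13.6057 × 2²) = 0.034722223

Since 1/n_i² must be positive, we need 1/n_f² > 0.034722223, i.e. n_f ≤ 5. For each allowed n_f, solve n_i = (1/n_f² − 0.034722223)^(−1/2) and check whether it is a whole number:
  n_f = 1: 1/n_i² = 1.000000000 − 0.034722223 = 0.965277777 → n_i = 1.018  (not an integer) ✗
  n_f = 2: 1/n_i² = 0.250000000 − 0.034722223 = 0.215277777 → n_i = 2.155  (not an integer) ✗
  n_f = 3: 1/n_i² = 0.111111111 − 0.034722223 = 0.076388888 → n_i = 3.618  (not an integer) ✗
  n_f = 4: 1/n_i² = 0.062500000 − 0.034722223 = 0.027777777 → n_i = 6.000  → integer, n_i = 6 ✓
  n_f = 5: 1/n_i² = 0.040000000 − 0.034722223 = 0.005277777 → n_i = 13.765  (not an integer) ✗

Only n_f = 4 gives an integer upper level, n_i = 6.

The transition is from n = 6 to n = 4 (emission).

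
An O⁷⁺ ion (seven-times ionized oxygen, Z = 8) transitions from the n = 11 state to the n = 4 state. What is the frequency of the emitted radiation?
1.14193e+16 Hz

First, find the transition energy:
E_11 = -13.6057 × 8² / 11² = -7.1964033 eV
E_4 = -13.6057 × 8² / 4² = -54.4228000 eV
|ΔE| = |E_4 - E_11| = 47.2263967 eV

Convert to Joules: E = 47.2263967 eV × (1.602177 × 10⁻¹⁹ J/eV) = 7.5665047e-18 J

Using E = hf:
f = E/h = 7.5665047e-18 J / (6.62607 × 10⁻³⁴ J·s)
f = 1.14193e+16 Hz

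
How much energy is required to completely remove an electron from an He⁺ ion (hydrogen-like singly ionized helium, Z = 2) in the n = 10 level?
0.54423 eV

The ionization energy is the energy needed to remove the electron completely (n → ∞).

For a hydrogen-like ion with Z = 2, E_n = -13.6057 Z² / n² eV.

At n = 10: E_10 = -13.6057 × 2² / 10² = -0.54422800 eV
At n = ∞: E_∞ = 0 eV

Ionization energy = E_∞ - E_10 = 0 - (-0.54422800) = 0.54422800 eV
Ionization energy ≈ 0.54423 eV

This is also called the binding energy of the electron in state n = 10.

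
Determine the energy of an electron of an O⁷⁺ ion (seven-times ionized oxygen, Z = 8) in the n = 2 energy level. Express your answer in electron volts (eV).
-217.6912 eV

The energy levels of a hydrogen-like atom are given by:
E_n = -13.6057 Z² / n² eV  (with Z = 8 for O⁷⁺)

For n = 2:
E_2 = -13.6057 × 8² / 2²
E_2 = -13.6057 × 64 / 4
E_2 = -217.6912 eV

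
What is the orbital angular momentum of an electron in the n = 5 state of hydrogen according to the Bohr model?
5.273e-34 J·s (or 5ℏ)

In the Bohr model, angular momentum is quantized:
L = nℏ

where ℏ = h/(2π) = 1.05457e-34 J·s

For n = 5:
L = 5 × 1.05457e-34 J·s
L = 5.273e-34 J·s

This can also be written as L = 5ℏ.
The angular momentum is an integer multiple of the reduced Planck constant.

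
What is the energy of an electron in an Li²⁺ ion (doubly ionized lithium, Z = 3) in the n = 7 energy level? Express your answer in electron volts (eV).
-2.50 eV

The energy levels of a hydrogen-like atom are given by:
E_n = -13.6057 Z² / n² eV  (with Z = 3 for Li²⁺)

For n = 7:
E_7 = -13.6057 × 3² / 7²
E_7 = -13.6057 × 9 / 49
E_7 = -2.50 eV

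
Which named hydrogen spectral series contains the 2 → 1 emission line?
Lyman series

The spectral series in hydrogen are named based on the final (lower) energy level:
- Lyman series: n_final = 1 (ultraviolet)
- Balmer series: n_final = 2 (visible/near-UV)
- Paschen series: n_final = 3 (infrared)
- Brackett series: n_final = 4 (infrared)
- Pfund series: n_final = 5 (far infrared)

Since this transition ends at n = 1, it belongs to the Lyman series.

For reference, this 2 → 1 line has photon energy
ΔE = 13.6057 eV × (1/1² - 1/2²) = 10.20427500 eV,
corresponding to wavelength λ = hc/ΔE = 1239.84 eV·nm / 10.20427500 eV = 121.50202 nm in the ultraviolet region.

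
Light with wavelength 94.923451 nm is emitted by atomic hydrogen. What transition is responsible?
n = 5 → n = 1

First, find the photon energy from the wavelength (hc = 1239.84 eV·nm):
E = hc/λ = 1239.84 eV·nm / 94.923451 nm = 13.061472 eV

The energy levels of hydrogen satisfy E_n = -13.6057 / n² eV, so an emission n_i → n_f releases
ΔE = 13.6057 × (1/n_f² − 1/n_i²) eV.

Setting ΔE equal to the photon energy:
1/n_f² − 1/n_i² = 13.061472 / 13.6057 = 0.96000000

Since 1/n_i² must be positive, we need 1/n_f² > 0.96000000, i.e. n_f ≤ 1. For each allowed n_f, solve n_i = (1/n_f² − 0.96000000)^(−1/2) and check whether it is a whole number:
  n_f = 1: 1/n_i² = 1.00000000 − 0.96000000 = 0.04000000 → n_i = 5.000  → integer, n_i = 5 ✓

Only n_f = 1 gives an integer upper level, n_i = 5.

The transition is from n = 5 to n = 1 (emission).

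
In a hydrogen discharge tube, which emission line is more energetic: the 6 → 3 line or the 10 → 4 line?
6 → 3

Calculate the energy for each transition:

Transition 6 → 3:
ΔE₁ = |E_3 - E_6| = |-13.6057/3² - (-13.6057/6²)|
ΔE₁ = |-1.51174444444 - (-0.37793611111)| = 1.13380833 eV

Transition 10 → 4:
ΔE₂ = |E_4 - E_10| = |-13.6057/4² - (-13.6057/10²)|
ΔE₂ = |-0.85035625000 - (-0.13605700000)| = 0.71429925 eV

Since 1.13380833 eV > 0.71429925 eV, the transition 6 → 3 emits the more energetic photon.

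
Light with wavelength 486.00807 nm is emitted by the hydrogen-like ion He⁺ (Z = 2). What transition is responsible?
n = 8 → n = 4

First, find the photon energy from the wavelength (hc = 1239.84 eV·nm):
E = hc/λ = 1239.84 eV·nm / 486.00807 nm = 2.5510688 eV

The energy levels of He⁺ satisfy E_n = -13.6057 × 2² / n² eV, so an emission n_i → n_f releases
ΔE = 13.6057 × 2² × (1/n_f² − 1/n_i²) eV.

Setting ΔE equal to the photon energy:
1/n_f² − 1/n_i² = 2.5510688 / (13.6057 × 2²) = 0.046875001

Since 1/n_i² must be positive, we need 1/n_f² > 0.046875001, i.e. n_f ≤ 4. For each allowed n_f, solve n_i = (1/n_f² − 0.046875001)^(−1/2) and check whether it is a whole number:
  n_f = 1: 1/n_i² = 1.000000000 − 0.046875001 = 0.953124999 → n_i = 1.024  (not an integer) ✗
  n_f = 2: 1/n_i² = 0.250000000 − 0.046875001 = 0.203124999 → n_i = 2.219  (not an integer) ✗
  n_f = 3: 1/n_i² = 0.111111111 − 0.046875001 = 0.064236110 → n_i = 3.946  (not an integer) ✗
  n_f = 4: 1/n_i² = 0.062500000 − 0.046875001 = 0.015624999 → n_i = 8.000  → integer, n_i = 8 ✓

Only n_f = 4 gives an integer upper level, n_i = 8.

The transition is from n = 8 to n = 4 (emission).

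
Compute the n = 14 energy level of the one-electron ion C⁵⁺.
-2.50 eV

For hydrogen-like ions, the energy levels scale with Z²:
E_n = -13.6057 Z² / n² eV

For C⁵⁺ (Z = 6) at n = 14:
E_14 = -13.6057 × 6² / 14²
E_14 = -13.6057 × 36 / 196
E_14 = -489.8052 / 196
E_14 = -2.50 eV

The energy is 36 times more negative than hydrogen at the same n due to the stronger nuclear charge.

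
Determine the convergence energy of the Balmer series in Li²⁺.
30.6128 eV

The series limit corresponds to the transition from n = ∞ to n = 2.
This is the highest energy (shortest wavelength) transition in the Balmer series.

E_∞ = 0 eV
E_2 = -13.6057 × 3² / 2² = -30.6128 eV

Energy at series limit:
ΔE = E_∞ - E_2 = 0 - (-30.6128) = 30.6128 eV

This energy equals the ionization energy from the n = 2 state of Li²⁺.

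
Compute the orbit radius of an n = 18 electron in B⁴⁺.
3.429068 nm (or 34.290683 Å)

The Bohr radius formula is:
r_n = n² a₀ / Z

where a₀ = 0.052917721 nm is the Bohr radius.

For B⁴⁺ (Z = 5) at n = 18:
r_18 = 18² × 0.052917721 nm / 5
r_18 = 324 × 0.052917721 nm / 5
r_18 = 17.1453416 nm / 5
r_18 = 3.429068 nm

The electron orbits at approximately 3.429068 nm from the nucleus.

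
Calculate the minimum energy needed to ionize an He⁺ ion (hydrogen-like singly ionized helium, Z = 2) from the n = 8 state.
0.850356 eV

The ionization energy is the energy needed to remove the electron completely (n → ∞).

For a hydrogen-like ion with Z = 2, E_n = -13.6057 Z² / n² eV.

At n = 8: E_8 = -13.6057 × 2² / 8² = -0.850356250 eV
At n = ∞: E_∞ = 0 eV

Ionization energy = E_∞ - E_8 = 0 - (-0.850356250) = 0.850356250 eV
Ionization energy ≈ 0.850356 eV

This is also called the binding energy of the electron in state n = 8.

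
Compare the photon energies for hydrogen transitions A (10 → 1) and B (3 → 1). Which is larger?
10 → 1

Calculate the energy for each transition:

Transition 10 → 1:
ΔE₁ = |E_1 - E_10| = |-13.6057/1² - (-13.6057/10²)|
ΔE₁ = |-13.60570000 - (-0.13605700)| = 13.46964 eV

Transition 3 → 1:
ΔE₂ = |E_1 - E_3| = |-13.6057/1² - (-13.6057/3²)|
ΔE₂ = |-13.60570000 - (-1.51174444)| = 12.09396 eV

Since 13.46964 eV > 12.09396 eV, the transition 10 → 1 emits the more energetic photon.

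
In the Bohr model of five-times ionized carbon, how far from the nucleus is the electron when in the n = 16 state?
2.2578 nm (or 22.5782 Å)

The Bohr radius formula is:
r_n = n² a₀ / Z

where a₀ = 0.0529177 nm is the Bohr radius.

For C⁵⁺ (Z = 6) at n = 16:
r_16 = 16² × 0.0529177 nm / 6
r_16 = 256 × 0.0529177 nm / 6
r_16 = 13.54693 nm / 6
r_16 = 2.2578 nm

The electron orbits at approximately 2.2578 nm from the nucleus.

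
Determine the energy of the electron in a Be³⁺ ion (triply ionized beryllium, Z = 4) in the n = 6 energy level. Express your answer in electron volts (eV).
-6.047 eV

The energy levels of a hydrogen-like atom are given by:
E_n = -13.6057 Z² / n² eV  (with Z = 4 for Be³⁺)

For n = 6:
E_6 = -13.6057 × 4² / 6²
E_6 = -13.6057 × 16 / 36
E_6 = -6.047 eV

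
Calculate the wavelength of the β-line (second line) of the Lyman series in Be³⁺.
6.407 nm

The lines of a series are numbered from the longest wavelength (smallest ΔE) outward; the second line is the transition from n = n_f + 2 to n_f.
The Lyman series has all transitions ending at n_f = 1.

For Be³⁺ (Z = 4), the second line (β-line) is the jump from n = 3 to n = 1:
E_3 = -13.6057 × 4² / 3² = -24.18791 eV
E_1 = -13.6057 × 4² / 1² = -217.69120 eV
ΔE = E_3 - E_1 = 193.50329 eV

λ = hc/E = 1239.84 eV·nm / 193.50329 eV
λ = 6.407 nm

This is the β-line of the Lyman series in Be³⁺.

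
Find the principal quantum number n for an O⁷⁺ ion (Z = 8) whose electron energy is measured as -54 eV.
n = 4

The exact energy levels follow E_n = -13.6057 Z² / n² eV with Z = 8.

The measured value (-54 eV) is reported to only 2 significant figures, so we must test candidate n values and see which one matches to that precision.

Candidate energies:
  n = 2:  E = -13.6057 × 8² / 2² = -217.69120 eV
  n = 3:  E = -13.6057 × 8² / 3² = -96.75164 eV
  n = 4:  E = -13.6057 × 8² / 4² = -54.42280 eV  ← matches
  n = 5:  E = -13.6057 × 8² / 5² = -34.83059 eV
  n = 6:  E = -13.6057 × 8² / 6² = -24.18791 eV

Checking against the measurement of -54 eV (2 sig figs), only n = 4 agrees:
E_4 = -54.42280 eV, which rounds to -54 eV ✓

Therefore n = 4.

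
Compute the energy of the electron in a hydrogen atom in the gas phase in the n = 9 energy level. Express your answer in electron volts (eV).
-0.17 eV

The energy levels of a hydrogen-like atom are given by:
E_n = -13.6057 eV / n²

For n = 9:
E_9 = -13.6057 eV / 9²
E_9 = -13.6057 eV / 81
E_9 = -0.17 eV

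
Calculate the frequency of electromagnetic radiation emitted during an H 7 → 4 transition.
1.385e+14 Hz

First, find the transition energy:
E_7 = -13.6057 / 7² = -0.2776673 eV
E_4 = -13.6057 / 4² = -0.8503563 eV
|ΔE| = |E_4 - E_7| = 0.5726890 eV

Convert to Joules: E = 0.5726890 eV × (1.602177 × 10⁻¹⁹ J/eV) = 9.17549e-20 J

Using E = hf:
f = E/h = 9.17549e-20 J / (6.62607 × 10⁻³⁴ J·s)
f = 1.385e+14 Hz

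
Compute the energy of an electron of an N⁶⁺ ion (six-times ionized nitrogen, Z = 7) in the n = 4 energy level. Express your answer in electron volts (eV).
-41.66746 eV

The energy levels of a hydrogen-like atom are given by:
E_n = -13.6057 Z² / n² eV  (with Z = 7 for N⁶⁺)

For n = 4:
E_4 = -13.6057 × 7² / 4²
E_4 = -13.6057 × 49 / 16
E_4 = -41.66746 eV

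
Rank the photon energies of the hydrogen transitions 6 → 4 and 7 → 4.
7 → 4

Calculate the energy for each transition:

Transition 6 → 4:
ΔE₁ = |E_4 - E_6| = |-13.6057/4² - (-13.6057/6²)|
ΔE₁ = |-0.850356250000 - (-0.377936111111)| = 0.472420139 eV

Transition 7 → 4:
ΔE₂ = |E_4 - E_7| = |-13.6057/4² - (-13.6057/7²)|
ΔE₂ = |-0.850356250000 - (-0.277667346939)| = 0.572688903 eV

Since 0.572688903 eV > 0.472420139 eV, the transition 7 → 4 emits the more energetic photon.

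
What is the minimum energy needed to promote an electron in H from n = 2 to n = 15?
3.341 eV

The energy levels of a hydrogen-like atom are E_n = -13.6057 eV / n².

Energy at n = 2: E_2 = -13.6057 / 2² = -3.401425 eV
Energy at n = 15: E_15 = -13.6057 / 15² = -0.060470 eV

The excitation energy is the difference:
ΔE = E_15 - E_2
ΔE = -0.060470 - (-3.401425)
ΔE = 3.341 eV

Since this is positive, energy must be absorbed (photon absorption).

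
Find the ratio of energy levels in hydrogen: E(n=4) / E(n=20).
25.00000

Using E_n = -13.6057 Z² / n² eV with Z = 1:

E_4 = -13.6057 / 4² = -13.6057 / 16 = -0.85035625000 eV
E_20 = -13.6057 / 20² = -13.6057 / 400 = -0.03401425000 eV

The ratio is:
E_4/E_20 = (-0.85035625000) / (-0.03401425000)
E_4/E_20 = (-13.6057/16) / (-13.6057/400)
E_4/E_20 = 400/16
E_4/E_20 = 25.00000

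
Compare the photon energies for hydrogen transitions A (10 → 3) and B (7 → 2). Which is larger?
7 → 2

Calculate the energy for each transition:

Transition 10 → 3:
ΔE₁ = |E_3 - E_10| = |-13.6057/3² - (-13.6057/10²)|
ΔE₁ = |-1.51174444 - (-0.13605700)| = 1.37569 eV

Transition 7 → 2:
ΔE₂ = |E_2 - E_7| = |-13.6057/2² - (-13.6057/7²)|
ΔE₂ = |-3.40142500 - (-0.27766735)| = 3.12376 eV

Since 3.12376 eV > 1.37569 eV, the transition 7 → 2 emits the more energetic photon.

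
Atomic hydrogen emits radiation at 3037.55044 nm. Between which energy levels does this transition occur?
n = 10 → n = 5

First, find the photon energy from the wavelength (hc = 1239.84 eV·nm):
E = hc/λ = 1239.84 eV·nm / 3037.55044 nm = 0.40817100 eV

The energy levels of hydrogen satisfy E_n = -13.6057 / n² eV, so an emission n_i → n_f releases
ΔE = 13.6057 × (1/n_f² − 1/n_i²) eV.

Setting ΔE equal to the photon energy:
1/n_f² − 1/n_i² = 0.40817100 / 13.6057 = 0.030000000

Since 1/n_i² must be positive, we need 1/n_f² > 0.030000000, i.e. n_f ≤ 5. For each allowed n_f, solve n_i = (1/n_f² − 0.030000000)^(−1/2) and check whether it is a whole number:
  n_f = 1: 1/n_i² = 1.000000000 − 0.030000000 = 0.970000000 → n_i = 1.015  (not an integer) ✗
  n_f = 2: 1/n_i² = 0.250000000 − 0.030000000 = 0.220000000 → n_i = 2.132  (not an integer) ✗
  n_f = 3: 1/n_i² = 0.111111111 − 0.030000000 = 0.081111111 → n_i = 3.511  (not an integer) ✗
  n_f = 4: 1/n_i² = 0.062500000 − 0.030000000 = 0.032500000 → n_i = 5.547  (not an integer) ✗
  n_f = 5: 1/n_i² = 0.040000000 − 0.030000000 = 0.010000000 → n_i = 10.000  → integer, n_i = 10 ✓

Only n_f = 5 gives an integer upper level, n_i = 10.

The transition is from n = 10 to n = 5 (emission).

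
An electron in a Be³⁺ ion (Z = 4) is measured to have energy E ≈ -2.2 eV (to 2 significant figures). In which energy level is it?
n = 10

The exact energy levels follow E_n = -13.6057 Z² / n² eV with Z = 4.

The measured value (-2.2 eV) is reported to only 2 significant figures, so we must test candidate n values and see which one matches to that precision.

Candidate energies:
  n = 8:  E = -13.6057 × 4² / 8² = -3.40143 eV
  n = 9:  E = -13.6057 × 4² / 9² = -2.68755 eV
  n = 10:  E = -13.6057 × 4² / 10² = -2.17691 eV  ← matches
  n = 11:  E = -13.6057 × 4² / 11² = -1.79910 eV
  n = 12:  E = -13.6057 × 4² / 12² = -1.51174 eV

Checking against the measurement of -2.2 eV (2 sig figs), only n = 10 agrees:
E_10 = -2.17691 eV, which rounds to -2.2 eV ✓

Therefore n = 10.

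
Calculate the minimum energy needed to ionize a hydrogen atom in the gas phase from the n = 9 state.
0.1680 eV

The ionization energy is the energy needed to remove the electron completely (n → ∞).

For hydrogen, E_n = -13.6057 eV / n².

At n = 9: E_9 = -13.6057 / 9² = -0.1679716 eV
At n = ∞: E_∞ = 0 eV

Ionization energy = E_∞ - E_9 = 0 - (-0.1679716) = 0.1679716 eV
Ionization energy ≈ 0.1680 eV

This is also called the binding energy of the electron in state n = 9.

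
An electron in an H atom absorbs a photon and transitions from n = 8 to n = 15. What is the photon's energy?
0.15 eV

The energy levels of a hydrogen-like atom are E_n = -13.6057 eV / n².

Energy at n = 8: E_8 = -13.6057 / 8² = -0.21259 eV
Energy at n = 15: E_15 = -13.6057 / 15² = -0.06047 eV

The excitation energy is the difference:
ΔE = E_15 - E_8
ΔE = -0.06047 - (-0.21259)
ΔE = 0.15 eV

Since this is positive, energy must be absorbed (photon absorption).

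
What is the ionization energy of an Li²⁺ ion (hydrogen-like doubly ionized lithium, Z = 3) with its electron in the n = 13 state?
0.724564 eV

The ionization energy is the energy needed to remove the electron completely (n → ∞).

For a hydrogen-like ion with Z = 3, E_n = -13.6057 Z² / n² eV.

At n = 13: E_13 = -13.6057 × 3² / 13² = -0.724563905 eV
At n = ∞: E_∞ = 0 eV

Ionization energy = E_∞ - E_13 = 0 - (-0.724563905) = 0.724563905 eV
Ionization energy ≈ 0.724564 eV

This is also called the binding energy of the electron in state n = 13.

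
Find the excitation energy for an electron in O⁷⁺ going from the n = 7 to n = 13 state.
12.61826 eV

The energy levels of a hydrogen-like atom are E_n = -13.6057 Z² eV / n².

Energy at n = 7: E_7 = -13.6057 × 8² / 7² = -17.77071020 eV
Energy at n = 13: E_13 = -13.6057 × 8² / 13² = -5.15245444 eV

The excitation energy is the difference:
ΔE = E_13 - E_7
ΔE = -5.15245444 - (-17.77071020)
ΔE = 12.61826 eV

Since this is positive, energy must be absorbed (photon absorption).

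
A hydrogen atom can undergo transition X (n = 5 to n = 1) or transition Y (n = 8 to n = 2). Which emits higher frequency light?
5 → 1

Calculate the energy for each transition:

Transition 5 → 1:
ΔE₁ = |E_1 - E_5| = |-13.6057/1² - (-13.6057/5²)|
ΔE₁ = |-13.60570000000 - (-0.54422800000)| = 13.06147200 eV

Transition 8 → 2:
ΔE₂ = |E_2 - E_8| = |-13.6057/2² - (-13.6057/8²)|
ΔE₂ = |-3.40142500000 - (-0.21258906250)| = 3.18883594 eV

Since 13.06147200 eV > 3.18883594 eV, the transition 5 → 1 emits the more energetic photon.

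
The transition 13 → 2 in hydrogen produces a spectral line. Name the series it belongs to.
Balmer series

The spectral series in hydrogen are named based on the final (lower) energy level:
- Lyman series: n_final = 1 (ultraviolet)
- Balmer series: n_final = 2 (visible/near-UV)
- Paschen series: n_final = 3 (infrared)
- Brackett series: n_final = 4 (infrared)
- Pfund series: n_final = 5 (far infrared)

Since this transition ends at n = 2, it belongs to the Balmer series.

For reference, this 13 → 2 line has photon energy
ΔE = 13.6057 eV × (1/2² - 1/13²) = 3.320918 eV,
corresponding to wavelength λ = hc/ΔE = 1239.84 eV·nm / 3.320918 eV = 373.34 nm in the visible/near-UV region.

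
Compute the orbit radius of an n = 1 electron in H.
0.05292 nm (or 0.52918 Å)

The Bohr radius formula is:
r_n = n² a₀ / Z

where a₀ = 0.05291772 nm is the Bohr radius.

For H (Z = 1) at n = 1:
r_1 = 1² × 0.05291772 nm / 1
r_1 = 1 × 0.05291772 nm / 1
r_1 = 0.052918 nm / 1
r_1 = 0.05292 nm

The electron orbits at approximately 0.05292 nm from the nucleus.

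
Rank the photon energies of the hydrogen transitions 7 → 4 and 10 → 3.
10 → 3

Calculate the energy for each transition:

Transition 7 → 4:
ΔE₁ = |E_4 - E_7| = |-13.6057/4² - (-13.6057/7²)|
ΔE₁ = |-0.8503562500 - (-0.2776673469)| = 0.5726889 eV

Transition 10 → 3:
ΔE₂ = |E_3 - E_10| = |-13.6057/3² - (-13.6057/10²)|
ΔE₂ = |-1.5117444444 - (-0.1360570000)| = 1.3756874 eV

Since 1.3756874 eV > 0.5726889 eV, the transition 10 → 3 emits the more energetic photon.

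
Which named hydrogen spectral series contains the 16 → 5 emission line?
Pfund series

The spectral series in hydrogen are named based on the final (lower) energy level:
- Lyman series: n_final = 1 (ultraviolet)
- Balmer series: n_final = 2 (visible/near-UV)
- Paschen series: n_final = 3 (infrared)
- Brackett series: n_final = 4 (infrared)
- Pfund series: n_final = 5 (far infrared)

Since this transition ends at n = 5, it belongs to the Pfund series.

For reference, this 16 → 5 line has photon energy
ΔE = 13.6057 eV × (1/5² - 1/16²) = 0.491080734 eV,
corresponding to wavelength λ = hc/ΔE = 1239.84 eV·nm / 0.491080734 eV = 2524.717 nm in the far infrared region.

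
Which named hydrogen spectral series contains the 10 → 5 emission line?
Pfund series

The spectral series in hydrogen are named based on the final (lower) energy level:
- Lyman series: n_final = 1 (ultraviolet)
- Balmer series: n_final = 2 (visible/near-UV)
- Paschen series: n_final = 3 (infrared)
- Brackett series: n_final = 4 (infrared)
- Pfund series: n_final = 5 (far infrared)

Since this transition ends at n = 5, it belongs to the Pfund series.

For reference, this 10 → 5 line has photon energy
ΔE = 13.6057 eV × (1/5² - 1/10²) = 0.40817100000 eV,
corresponding to wavelength λ = hc/ΔE = 1239.84 eV·nm / 0.40817100000 eV = 3037.55044 nm in the far infrared region.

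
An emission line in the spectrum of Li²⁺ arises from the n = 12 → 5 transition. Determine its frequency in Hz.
9.7873e+14 Hz

First, find the transition energy:
E_12 = -13.6057 × 3² / 12² = -0.8503563 eV
E_5 = -13.6057 × 3² / 5² = -4.8980520 eV
|ΔE| = |E_5 - E_12| = 4.0476957 eV

Convert to Joules: E = 4.0476957 eV × (1.602177 × 10⁻¹⁹ J/eV) = 6.485125e-19 J

Using E = hf:
f = E/h = 6.485125e-19 J / (6.62607 × 10⁻³⁴ J·s)
f = 9.7873e+14 Hz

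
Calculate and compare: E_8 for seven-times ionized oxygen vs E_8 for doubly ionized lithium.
O⁷⁺ at n = 8 (E = -13.606 eV)

Using E_n = -13.6057 Z² / n² eV:

O⁷⁺ (Z = 8) at n = 8:
E = -13.6057 × 8² / 8² = -13.6057 × 64 / 64 = -13.605700 eV

Li²⁺ (Z = 3) at n = 8:
E = -13.6057 × 3² / 8² = -13.6057 × 9 / 64 = -1.913302 eV

Since -13.605700 eV < -1.913302 eV,
O⁷⁺ at n = 8 is more tightly bound (requires more energy to ionize).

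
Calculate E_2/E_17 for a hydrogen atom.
72.250000

Using E_n = -13.6057 Z² / n² eV with Z = 1:

E_2 = -13.6057 / 2² = -13.6057 / 4 = -3.401425000000 eV
E_17 = -13.6057 / 17² = -13.6057 / 289 = -0.047078546713 eV

The ratio is:
E_2/E_17 = (-3.401425000000) / (-0.047078546713)
E_2/E_17 = (-13.6057/4) / (-13.6057/289)
E_2/E_17 = 289/4
E_2/E_17 = 72.250000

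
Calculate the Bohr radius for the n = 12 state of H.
7.62015 nm (or 76.20152 Å)

The Bohr radius formula is:
r_n = n² a₀ / Z

where a₀ = 0.05291772 nm is the Bohr radius.

For H (Z = 1) at n = 12:
r_12 = 12² × 0.05291772 nm / 1
r_12 = 144 × 0.05291772 nm / 1
r_12 = 7.620152 nm / 1
r_12 = 7.62015 nm

The electron orbits at approximately 7.62015 nm from the nucleus.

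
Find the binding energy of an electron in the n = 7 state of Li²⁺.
2.499 eV

The ionization energy is the energy needed to remove the electron completely (n → ∞).

For a hydrogen-like ion with Z = 3, E_n = -13.6057 Z² / n² eV.

At n = 7: E_7 = -13.6057 × 3² / 7² = -2.499006 eV
At n = ∞: E_∞ = 0 eV

Ionization energy = E_∞ - E_7 = 0 - (-2.499006) = 2.499006 eV
Ionization energy ≈ 2.499 eV

This is also called the binding energy of the electron in state n = 7.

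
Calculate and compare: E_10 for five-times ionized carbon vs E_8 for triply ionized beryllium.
C⁵⁺ at n = 10 (E = -4.90 eV)

Using E_n = -13.6057 Z² / n² eV:

C⁵⁺ (Z = 6) at n = 10:
E = -13.6057 × 6² / 10² = -13.6057 × 36 / 100 = -4.89805 eV

Be³⁺ (Z = 4) at n = 8:
E = -13.6057 × 4² / 8² = -13.6057 × 16 / 64 = -3.40143 eV

Since -4.89805 eV < -3.40143 eV,
C⁵⁺ at n = 10 is more tightly bound (requires more energy to ionize).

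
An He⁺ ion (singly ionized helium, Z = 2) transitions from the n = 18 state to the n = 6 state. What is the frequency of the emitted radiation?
3.2492e+14 Hz

First, find the transition energy:
E_18 = -13.6057 × 2² / 18² = -0.1679716 eV
E_6 = -13.6057 × 2² / 6² = -1.5117444 eV
|ΔE| = |E_6 - E_18| = 1.3437728 eV

Convert to Joules: E = 1.3437728 eV × (1.602177 × 10⁻¹⁹ J/eV) = 2.152962e-19 J

Using E = hf:
f = E/h = 2.152962e-19 J / (6.62607 × 10⁻³⁴ J·s)
f = 3.2492e+14 Hz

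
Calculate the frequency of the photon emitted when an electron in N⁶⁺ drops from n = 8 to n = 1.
1.58684e+17 Hz

First, find the transition energy:
E_8 = -13.6057 × 7² / 8² = -10.416864 eV
E_1 = -13.6057 × 7² / 1² = -666.679300 eV
|ΔE| = |E_1 - E_8| = 656.262436 eV

Convert to Joules: E = 656.262436 eV × (1.602177 × 10⁻¹⁹ J/eV) = 1.0514486e-16 J

Using E = hf:
f = E/h = 1.0514486e-16 J / (6.62607 × 10⁻³⁴ J·s)
f = 1.58684e+17 Hz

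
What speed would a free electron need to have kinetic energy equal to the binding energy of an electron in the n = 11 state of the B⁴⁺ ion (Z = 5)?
9.94406e+05 m/s (or 0.332% of c)

The binding energy at n = 11 for B⁴⁺ is:
E_11 = -13.6057 × 5²/11² = -2.81109504 eV
|E_11| = 2.81109504 eV

Convert to Joules:
KE = 2.81109504 eV × (1.602177 × 10⁻¹⁹ J/eV) = 4.5038718e-19 J

Using KE = ½mv²:
v = √(2·KE/m_e)
v = √(2 × 4.5038718e-19 J / 9.10938 × 10⁻³¹ kg)
v = 9.94406e+05 m/s

This is approximately 0.332% the speed of light.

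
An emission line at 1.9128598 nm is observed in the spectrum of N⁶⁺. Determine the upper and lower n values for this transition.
n = 6 → n = 1

First, find the photon energy from the wavelength (hc = 1239.84 eV·nm):
E = hc/λ = 1239.84 eV·nm / 1.9128598 nm = 648.16041 eV

The energy levels of N⁶⁺ satisfy E_n = -13.6057 × 7² / n² eV, so an emission n_i → n_f releases
ΔE = 13.6057 × 7² × (1/n_f² − 1/n_i²) eV.

Setting ΔE equal to the photon energy:
1/n_f² − 1/n_i² = 648.16041 / (13.6057 × 7²) = 0.97222219

Since 1/n_i² must be positive, we need 1/n_f² > 0.97222219, i.e. n_f ≤ 1. For each allowed n_f, solve n_i = (1/n_f² − 0.97222219)^(−1/2) and check whether it is a whole number:
  n_f = 1: 1/n_i² = 1.00000000 − 0.97222219 = 0.02777781 → n_i = 6.000  → integer, n_i = 6 ✓

Only n_f = 1 gives an integer upper level, n_i = 6.

The transition is from n = 6 to n = 1 (emission).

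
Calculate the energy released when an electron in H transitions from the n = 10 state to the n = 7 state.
0.1416 eV

The energy levels are E_n = -13.6057 eV / n².

Energy at n = 10: E_10 = -13.6057 / 10² = -0.1360570 eV
Energy at n = 7: E_7 = -13.6057 / 7² = -0.2776673 eV

For emission (electron falling to lower state), the photon energy is:
E_photon = E_10 - E_7 = |-0.1360570 - (-0.2776673)|
E_photon = 0.1416 eV

This energy is carried away by the emitted photon.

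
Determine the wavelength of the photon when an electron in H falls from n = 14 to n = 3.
859.61 nm

First, find the transition energy using E_n = -13.6057 / n² eV:
E_14 = -13.6057 / 14² = -0.069417 eV
E_3 = -13.6057 / 3² = -1.511744 eV

Photon energy: |ΔE| = |E_3 - E_14| = 1.442327 eV

Convert to wavelength using E = hc/λ with hc = 1239.84 eV·nm:
λ = hc/E = 1239.84 eV·nm / 1.442327 eV
λ = 859.61 nm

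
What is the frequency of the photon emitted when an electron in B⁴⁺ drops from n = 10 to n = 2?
1.97391e+16 Hz

First, find the transition energy:
E_10 = -13.6057 × 5² / 10² = -3.4014250 eV
E_2 = -13.6057 × 5² / 2² = -85.0356250 eV
|ΔE| = |E_2 - E_10| = 81.6342000 eV

Convert to Joules: E = 81.6342000 eV × (1.602177 × 10⁻¹⁹ J/eV) = 1.3079244e-17 J

Using E = hf:
f = E/h = 1.3079244e-17 J / (6.62607 × 10⁻³⁴ J·s)
f = 1.97391e+16 Hz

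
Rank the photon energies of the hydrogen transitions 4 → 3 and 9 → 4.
9 → 4

Calculate the energy for each transition:

Transition 4 → 3:
ΔE₁ = |E_3 - E_4| = |-13.6057/3² - (-13.6057/4²)|
ΔE₁ = |-1.51174444 - (-0.85035625)| = 0.66139 eV

Transition 9 → 4:
ΔE₂ = |E_4 - E_9| = |-13.6057/4² - (-13.6057/9²)|
ΔE₂ = |-0.85035625 - (-0.16797160)| = 0.68238 eV

Since 0.68238 eV > 0.66139 eV, the transition 9 → 4 emits the more energetic photon.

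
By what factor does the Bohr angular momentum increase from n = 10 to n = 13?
1.30

In the Bohr model, L_n = nℏ, so the ratio is purely the ratio of quantum numbers:

L_13/L_10 = 13ℏ / 10ℏ = 13/10 = 1.30

The angular momentum scales linearly with n.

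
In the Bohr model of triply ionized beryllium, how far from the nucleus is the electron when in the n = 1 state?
0.0132 nm (or 0.1323 Å)

The Bohr radius formula is:
r_n = n² a₀ / Z

where a₀ = 0.0529177 nm is the Bohr radius.

For Be³⁺ (Z = 4) at n = 1:
r_1 = 1² × 0.0529177 nm / 4
r_1 = 1 × 0.0529177 nm / 4
r_1 = 0.05292 nm / 4
r_1 = 0.0132 nm

The electron orbits at approximately 0.0132 nm from the nucleus.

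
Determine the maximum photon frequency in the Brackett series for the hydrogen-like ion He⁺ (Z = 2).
8.2246e+14 Hz

The series limit corresponds to the transition from n = ∞ to n = 4.
This is the highest energy (shortest wavelength) transition in the Brackett series.

E_∞ = 0 eV
E_4 = -13.6057 × 2² / 4² = -3.4014250 eV

Energy at series limit:
ΔE = E_∞ - E_4 = 0 - (-3.4014250) = 3.4014250 eV
E = 3.4014250 eV × (1.602177 × 10⁻¹⁹ J/eV) = 5.449685e-19 J
f = E/h = 5.449685e-19 J / (6.62607 × 10⁻³⁴ J·s) = 8.2246e+14 Hz

This energy equals the ionization energy from the n = 4 state of He⁺.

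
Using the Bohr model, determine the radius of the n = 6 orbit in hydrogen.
1.9050 nm (or 19.0504 Å)

The Bohr radius formula is:
r_n = n² a₀ / Z

where a₀ = 0.0529177 nm is the Bohr radius.

For H (Z = 1) at n = 6:
r_6 = 6² × 0.0529177 nm / 1
r_6 = 36 × 0.0529177 nm / 1
r_6 = 1.90504 nm / 1
r_6 = 1.9050 nm

The electron orbits at approximately 1.9050 nm from the nucleus.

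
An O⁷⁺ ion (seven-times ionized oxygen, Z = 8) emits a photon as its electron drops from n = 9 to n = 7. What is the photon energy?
7.02053 eV

The energy levels are E_n = -13.6057 Z² eV / n².

Energy at n = 9: E_9 = -13.6057 × 8² / 9² = -10.75018272 eV
Energy at n = 7: E_7 = -13.6057 × 8² / 7² = -17.77071020 eV

For emission (electron falling to lower state), the photon energy is:
E_photon = E_9 - E_7 = |-10.75018272 - (-17.77071020)|
E_photon = 7.02053 eV

This energy is carried away by the emitted photon.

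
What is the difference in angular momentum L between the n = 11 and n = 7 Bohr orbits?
4.22e-34 J·s (or 4ℏ)

In the Bohr model, L_n = nℏ where ℏ = 1.0546e-34 J·s.

L_11 = 11ℏ = 1.1601e-33 J·s
L_7 = 7ℏ = 7.3822e-34 J·s

ΔL = L_11 - L_7 = (11 - 7)ℏ = 4ℏ
ΔL = 4 × 1.0546e-34 J·s = 4.22e-34 J·s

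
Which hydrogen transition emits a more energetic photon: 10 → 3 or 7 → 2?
7 → 2

Calculate the energy for each transition:

Transition 10 → 3:
ΔE₁ = |E_3 - E_10| = |-13.6057/3² - (-13.6057/10²)|
ΔE₁ = |-1.51174444444 - (-0.13605700000)| = 1.37568744 eV

Transition 7 → 2:
ΔE₂ = |E_2 - E_7| = |-13.6057/2² - (-13.6057/7²)|
ΔE₂ = |-3.40142500000 - (-0.27766734694)| = 3.12375765 eV

Since 3.12375765 eV > 1.37568744 eV, the transition 7 → 2 emits the more energetic photon.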